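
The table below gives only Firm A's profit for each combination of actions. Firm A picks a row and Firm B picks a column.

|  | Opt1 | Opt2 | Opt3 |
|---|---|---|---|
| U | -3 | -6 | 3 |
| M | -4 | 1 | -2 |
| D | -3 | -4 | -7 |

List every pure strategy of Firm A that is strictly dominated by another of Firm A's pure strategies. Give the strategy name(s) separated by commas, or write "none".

none

Nothing dominates U: M at Opt1 (-3>-4); D at Opt1 (-3=-3).
M is not dominated — it holds its own against U at Opt2 (1>-6); D at Opt2 (1>-4).
D: no other strategy beats it everywhere (U at Opt1 (-3=-3); M at Opt1 (-3>-4)).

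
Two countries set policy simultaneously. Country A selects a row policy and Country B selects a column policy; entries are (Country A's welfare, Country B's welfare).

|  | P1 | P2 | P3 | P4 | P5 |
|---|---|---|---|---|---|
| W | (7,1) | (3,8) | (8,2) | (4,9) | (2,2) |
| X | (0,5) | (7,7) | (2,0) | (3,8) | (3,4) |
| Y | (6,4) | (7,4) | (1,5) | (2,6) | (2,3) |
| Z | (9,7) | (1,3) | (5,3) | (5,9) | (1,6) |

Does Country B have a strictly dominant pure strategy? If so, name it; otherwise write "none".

P4 vs P1: W: 9>1, X: 8>5, Y: 6>4, Z: 9>7.
P4 vs P2: W: 9>8, X: 8>7, Y: 6>4, Z: 9>3.
P4 vs P3: W: 9>2, X: 8>0, Y: 6>5, Z: 9>3.
P4 vs P5: W: 9>2, X: 8>4, Y: 6>3, Z: 9>6.
P4 strictly beats every other strategy against every opponent action, so it is strictly dominant.

P4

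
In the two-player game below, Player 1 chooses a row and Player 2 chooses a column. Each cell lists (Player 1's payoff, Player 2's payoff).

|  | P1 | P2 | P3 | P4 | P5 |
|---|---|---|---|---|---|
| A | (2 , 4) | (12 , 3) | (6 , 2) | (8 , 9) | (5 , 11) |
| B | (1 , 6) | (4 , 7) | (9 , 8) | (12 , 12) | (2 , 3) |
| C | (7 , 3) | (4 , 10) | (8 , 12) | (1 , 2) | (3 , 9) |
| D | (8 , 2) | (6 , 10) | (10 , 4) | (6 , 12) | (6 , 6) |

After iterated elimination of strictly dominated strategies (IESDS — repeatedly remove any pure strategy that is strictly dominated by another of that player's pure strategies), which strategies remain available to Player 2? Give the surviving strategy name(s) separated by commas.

P4, P5

For Player 1, D strictly dominates C on the remaining columns (P1: 8>7, P2: 6>4, P3: 10>8, P4: 6>1, P5: 6>3); eliminate C.
For Player 2, P4 strictly dominates P1 on the remaining rows (A: 9>4, B: 12>6, D: 12>2); eliminate P1.
Column P2 is eliminated: P4 beats it against every remaining row (A: 9>3, B: 12>7, D: 12>10).
Column P3 is eliminated: P4 beats it against every remaining row (A: 9>2, B: 12>8, D: 12>4).
Among the remaining strategies, none is strictly dominated by another pure strategy of the same player, so the elimination stops.
Surviving strategies — Player 1: {A, B, D}; Player 2: {P4, P5}.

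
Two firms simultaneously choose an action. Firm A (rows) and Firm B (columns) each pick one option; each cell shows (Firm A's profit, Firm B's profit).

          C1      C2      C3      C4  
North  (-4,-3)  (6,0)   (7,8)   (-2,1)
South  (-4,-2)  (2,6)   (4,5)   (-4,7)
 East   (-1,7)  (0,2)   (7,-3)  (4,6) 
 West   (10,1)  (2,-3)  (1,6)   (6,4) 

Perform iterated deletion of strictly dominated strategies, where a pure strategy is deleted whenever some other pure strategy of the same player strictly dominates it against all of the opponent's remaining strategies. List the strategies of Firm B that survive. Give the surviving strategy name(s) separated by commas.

Firm B's strategy C2 is strictly dominated by C4 (North: 1>0, South: 7>6, East: 6>2, West: 4>-3) and is removed.
For Firm A, East strictly dominates South on the remaining columns (C1: -1>-4, C3: 7>4, C4: 4>-4); eliminate South.
Among the remaining strategies, none is strictly dominated by another pure strategy of the same player, so the elimination stops.
Surviving strategies — Firm A: {North, East, West}; Firm B: {C1, C3, C4}.

C1, C3, C4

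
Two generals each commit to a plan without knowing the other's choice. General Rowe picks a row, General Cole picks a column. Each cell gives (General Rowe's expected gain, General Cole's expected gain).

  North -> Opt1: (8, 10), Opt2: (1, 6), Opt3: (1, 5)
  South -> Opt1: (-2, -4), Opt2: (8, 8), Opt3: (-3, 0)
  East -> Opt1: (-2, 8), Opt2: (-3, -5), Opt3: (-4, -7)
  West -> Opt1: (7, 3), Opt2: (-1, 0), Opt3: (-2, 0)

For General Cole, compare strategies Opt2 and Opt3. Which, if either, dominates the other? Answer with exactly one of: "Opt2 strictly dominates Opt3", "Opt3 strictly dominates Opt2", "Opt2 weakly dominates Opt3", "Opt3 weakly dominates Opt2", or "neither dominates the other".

Opt2 weakly dominates Opt3

Compare Opt2 to Opt3 across each choice by General Rowe: North: 6>5, South: 8>0, East: -5>-7, West: 0=0.
Opt2 is at least as good everywhere and strictly better somewhere (tied only at West), so Opt2 weakly but not strictly dominates Opt3.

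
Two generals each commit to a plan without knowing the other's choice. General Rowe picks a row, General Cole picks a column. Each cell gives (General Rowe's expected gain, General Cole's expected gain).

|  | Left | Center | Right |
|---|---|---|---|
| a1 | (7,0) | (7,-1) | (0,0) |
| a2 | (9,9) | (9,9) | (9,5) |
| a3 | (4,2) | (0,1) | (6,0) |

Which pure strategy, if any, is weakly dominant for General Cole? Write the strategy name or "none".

Left

Left vs Center: a1: 0>-1, a2: 9=9, a3: 2>1.
Left vs Right: a1: 0=0, a2: 9>5, a3: 2>0.
Left is at least as good as every other strategy against every opponent action, so it is weakly dominant.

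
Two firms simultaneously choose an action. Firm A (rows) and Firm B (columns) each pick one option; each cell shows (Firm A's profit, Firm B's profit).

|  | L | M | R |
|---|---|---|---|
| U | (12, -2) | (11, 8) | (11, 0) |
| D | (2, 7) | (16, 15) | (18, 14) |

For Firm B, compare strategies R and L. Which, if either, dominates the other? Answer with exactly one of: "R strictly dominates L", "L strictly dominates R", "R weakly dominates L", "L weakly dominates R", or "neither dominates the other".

R strictly dominates L

Compare R to L across each opponent action: U: 0>-2, D: 14>7.
Every comparison favours R, so R strictly dominates L.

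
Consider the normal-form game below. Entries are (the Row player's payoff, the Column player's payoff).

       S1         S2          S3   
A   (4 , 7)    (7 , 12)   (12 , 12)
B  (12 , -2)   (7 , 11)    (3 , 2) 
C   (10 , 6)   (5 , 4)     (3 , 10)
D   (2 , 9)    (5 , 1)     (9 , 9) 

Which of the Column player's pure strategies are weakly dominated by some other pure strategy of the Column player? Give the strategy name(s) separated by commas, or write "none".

S1: dominated, since S3 does at least as well everywhere (A: 12>7, B: 2>-2, C: 10>6, D: 9=9).
S2 is not dominated — it holds its own against S1 at A (12>7); S3 at B (11>2).
S3 is not dominated — it holds its own against S1 at A (12>7); S2 at C (10>4).

S1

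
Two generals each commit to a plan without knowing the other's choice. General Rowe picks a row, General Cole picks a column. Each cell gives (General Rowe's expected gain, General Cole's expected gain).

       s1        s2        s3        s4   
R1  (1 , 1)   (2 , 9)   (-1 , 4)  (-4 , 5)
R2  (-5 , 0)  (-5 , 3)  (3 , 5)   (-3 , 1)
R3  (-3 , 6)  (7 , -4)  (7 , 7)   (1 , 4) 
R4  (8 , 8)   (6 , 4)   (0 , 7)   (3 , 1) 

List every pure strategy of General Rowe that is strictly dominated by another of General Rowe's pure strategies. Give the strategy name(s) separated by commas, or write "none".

R1, R2

R1 is strictly dominated by R4 (s1: 8>1, s2: 6>2, s3: 0>-1, s4: 3>-4).
R3 strictly dominates R2 — s1: -3>-5, s2: 7>-5, s3: 7>3, s4: 1>-3.
R3: no other strategy beats it everywhere (R1 at s2 (7>2); R2 at s1 (-3>-5); R4 at s2 (7>6)).
R4 is not dominated — it holds its own against R1 at s1 (8>1); R2 at s1 (8>-5); R3 at s1 (8>-3).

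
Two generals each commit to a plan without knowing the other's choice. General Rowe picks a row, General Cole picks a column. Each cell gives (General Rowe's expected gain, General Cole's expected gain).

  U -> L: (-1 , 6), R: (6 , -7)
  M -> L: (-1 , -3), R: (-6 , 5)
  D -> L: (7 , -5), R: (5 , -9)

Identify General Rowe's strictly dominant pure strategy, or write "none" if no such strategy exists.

U fails to dominate M at L (-1=-1).
M fails to dominate U at L (-1=-1).
D fails to dominate U at R (5<6).
No single strategy dominates all the others.

none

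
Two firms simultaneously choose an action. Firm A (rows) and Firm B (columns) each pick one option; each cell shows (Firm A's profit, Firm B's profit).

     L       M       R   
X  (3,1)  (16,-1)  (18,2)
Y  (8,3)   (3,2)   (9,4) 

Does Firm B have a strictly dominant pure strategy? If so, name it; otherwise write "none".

R vs L: X: 2>1, Y: 4>3.
R vs M: X: 2>-1, Y: 4>2.
R strictly beats every other strategy against every opponent action, so it is strictly dominant.

R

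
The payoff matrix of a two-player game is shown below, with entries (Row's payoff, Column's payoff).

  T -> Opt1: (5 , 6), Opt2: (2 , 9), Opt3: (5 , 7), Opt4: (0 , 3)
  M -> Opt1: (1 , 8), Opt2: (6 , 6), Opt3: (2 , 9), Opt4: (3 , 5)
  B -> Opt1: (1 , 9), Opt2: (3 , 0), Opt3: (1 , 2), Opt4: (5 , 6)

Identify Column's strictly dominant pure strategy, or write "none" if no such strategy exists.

Opt1 fails to dominate Opt2 at T (6<9).
Opt2 fails to dominate Opt1 at M (6<8).
Opt3 fails to dominate Opt1 at B (2<9).
Opt4 fails to dominate Opt1 at T (3<6).
No single strategy dominates all the others.

none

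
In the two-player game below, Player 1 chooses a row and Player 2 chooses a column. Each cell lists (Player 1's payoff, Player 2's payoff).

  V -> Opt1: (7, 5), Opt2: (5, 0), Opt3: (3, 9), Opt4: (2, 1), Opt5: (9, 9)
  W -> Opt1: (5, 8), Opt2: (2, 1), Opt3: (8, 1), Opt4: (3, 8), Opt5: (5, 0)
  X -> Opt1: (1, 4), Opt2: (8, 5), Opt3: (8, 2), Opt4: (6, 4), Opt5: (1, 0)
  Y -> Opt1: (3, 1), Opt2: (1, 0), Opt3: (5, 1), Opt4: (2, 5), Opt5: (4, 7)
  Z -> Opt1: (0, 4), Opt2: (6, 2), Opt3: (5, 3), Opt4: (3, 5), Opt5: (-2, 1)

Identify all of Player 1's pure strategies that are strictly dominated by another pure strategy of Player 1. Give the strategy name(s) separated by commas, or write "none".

Y, Z

V is not dominated — it holds its own against W at Opt1 (7>5); X at Opt1 (7>1); Y at Opt1 (7>3); Z at Opt1 (7>0).
W is not dominated — it holds its own against V at Opt3 (8>3); X at Opt1 (5>1); Y at Opt1 (5>3); Z at Opt1 (5>0).
X is not dominated — it holds its own against V at Opt2 (8>5); W at Opt2 (8>2); Y at Opt2 (8>1); Z at Opt1 (1>0).
W strictly dominates Y — Opt1: 5>3, Opt2: 2>1, Opt3: 8>5, Opt4: 3>2, Opt5: 5>4.
Z is strictly dominated by X (Opt1: 1>0, Opt2: 8>6, Opt3: 8>5, Opt4: 6>3, Opt5: 1>-2).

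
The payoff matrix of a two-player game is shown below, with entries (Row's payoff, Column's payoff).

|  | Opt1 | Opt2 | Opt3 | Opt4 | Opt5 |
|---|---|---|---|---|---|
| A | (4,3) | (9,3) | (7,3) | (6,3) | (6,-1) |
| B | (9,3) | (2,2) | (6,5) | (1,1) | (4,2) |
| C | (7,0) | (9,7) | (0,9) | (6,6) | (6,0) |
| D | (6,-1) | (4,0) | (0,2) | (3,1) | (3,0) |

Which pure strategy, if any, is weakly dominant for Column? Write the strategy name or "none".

Opt3

Opt3 vs Opt1: A: 3=3, B: 5>3, C: 9>0, D: 2>-1.
Opt3 vs Opt2: A: 3=3, B: 5>2, C: 9>7, D: 2>0.
Opt3 vs Opt4: A: 3=3, B: 5>1, C: 9>6, D: 2>1.
Opt3 vs Opt5: A: 3>-1, B: 5>2, C: 9>0, D: 2>0.
Opt3 is at least as good as every other strategy against every opponent action, so it is weakly dominant.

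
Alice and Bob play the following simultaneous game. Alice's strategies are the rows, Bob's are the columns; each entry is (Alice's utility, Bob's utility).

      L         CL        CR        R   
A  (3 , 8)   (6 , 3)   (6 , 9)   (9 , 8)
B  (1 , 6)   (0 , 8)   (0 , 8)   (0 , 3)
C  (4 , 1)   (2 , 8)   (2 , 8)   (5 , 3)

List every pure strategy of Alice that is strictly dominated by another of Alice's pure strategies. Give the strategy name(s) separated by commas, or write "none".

B

A is not dominated — it holds its own against B at L (3>1); C at CL (6>2).
B is strictly dominated by A (L: 3>1, CL: 6>0, CR: 6>0, R: 9>0).
C is not dominated — it holds its own against A at L (4>3); B at L (4>1).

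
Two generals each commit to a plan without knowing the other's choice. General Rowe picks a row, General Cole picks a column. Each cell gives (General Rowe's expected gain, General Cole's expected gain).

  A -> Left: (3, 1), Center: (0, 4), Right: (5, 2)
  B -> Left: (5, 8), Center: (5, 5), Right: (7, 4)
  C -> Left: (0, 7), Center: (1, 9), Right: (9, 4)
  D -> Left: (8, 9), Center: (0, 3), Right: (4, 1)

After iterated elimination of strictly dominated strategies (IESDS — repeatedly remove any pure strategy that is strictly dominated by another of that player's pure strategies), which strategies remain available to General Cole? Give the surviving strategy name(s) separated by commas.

Left

Row A is eliminated: B beats it against every remaining column (Left: 5>3, Center: 5>0, Right: 7>5).
For General Cole, Left strictly dominates Right on the remaining rows (B: 8>4, C: 7>4, D: 9>1); eliminate Right.
General Rowe's strategy C is strictly dominated by B (Left: 5>0, Center: 5>1) and is removed.
For General Cole, Left strictly dominates Center on the remaining rows (B: 8>5, D: 9>3); eliminate Center.
For General Rowe, D strictly dominates B on the remaining columns (Left: 8>5); eliminate B.
Among the remaining strategies, none is strictly dominated by another pure strategy of the same player, so the elimination stops.
Surviving strategies — General Rowe: {D}; General Cole: {Left}.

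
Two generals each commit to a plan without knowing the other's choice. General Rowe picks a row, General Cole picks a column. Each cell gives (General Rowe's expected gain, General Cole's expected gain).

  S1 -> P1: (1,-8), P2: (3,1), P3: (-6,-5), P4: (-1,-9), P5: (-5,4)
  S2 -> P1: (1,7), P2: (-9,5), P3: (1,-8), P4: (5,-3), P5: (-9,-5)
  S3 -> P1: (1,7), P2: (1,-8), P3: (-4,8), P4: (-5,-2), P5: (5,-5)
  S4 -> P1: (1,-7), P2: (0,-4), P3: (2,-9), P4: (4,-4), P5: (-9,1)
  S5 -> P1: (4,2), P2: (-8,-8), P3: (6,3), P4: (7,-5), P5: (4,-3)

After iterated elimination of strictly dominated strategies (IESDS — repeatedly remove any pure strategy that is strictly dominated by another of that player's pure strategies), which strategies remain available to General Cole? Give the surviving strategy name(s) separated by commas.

P3

General Rowe's strategy S2 is strictly dominated by S5 (P1: 4>1, P2: -8>-9, P3: 6>1, P4: 7>5, P5: 4>-9) and is removed.
For General Cole, P5 strictly dominates P2 on the remaining rows (S1: 4>1, S3: -5>-8, S4: 1>-4, S5: -3>-8); eliminate P2.
For General Rowe, S5 strictly dominates S1 on the remaining columns (P1: 4>1, P3: 6>-6, P4: 7>-1, P5: 4>-5); eliminate S1.
For General Rowe, S5 strictly dominates S4 on the remaining columns (P1: 4>1, P3: 6>2, P4: 7>4, P5: 4>-9); eliminate S4.
For General Cole, P3 strictly dominates P1 on the remaining rows (S3: 8>7, S5: 3>2); eliminate P1.
For General Cole, P3 strictly dominates P4 on the remaining rows (S3: 8>-2, S5: 3>-5); eliminate P4.
For General Cole, P3 strictly dominates P5 on the remaining rows (S3: 8>-5, S5: 3>-3); eliminate P5.
For General Rowe, S5 strictly dominates S3 on the remaining columns (P3: 6>-4); eliminate S3.
Among the remaining strategies, none is strictly dominated by another pure strategy of the same player, so the elimination stops.
Surviving strategies — General Rowe: {S5}; General Cole: {P3}.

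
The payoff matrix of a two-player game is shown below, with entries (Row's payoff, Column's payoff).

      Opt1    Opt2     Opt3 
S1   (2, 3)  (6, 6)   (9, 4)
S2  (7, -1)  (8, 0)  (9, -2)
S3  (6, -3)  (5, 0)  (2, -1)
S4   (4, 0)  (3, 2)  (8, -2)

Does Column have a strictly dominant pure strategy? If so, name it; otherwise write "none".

Opt2

Opt2 vs Opt1: S1: 6>3, S2: 0>-1, S3: 0>-3, S4: 2>0.
Opt2 vs Opt3: S1: 6>4, S2: 0>-2, S3: 0>-1, S4: 2>-2.
Opt2 strictly beats every other strategy against every opponent action, so it is strictly dominant.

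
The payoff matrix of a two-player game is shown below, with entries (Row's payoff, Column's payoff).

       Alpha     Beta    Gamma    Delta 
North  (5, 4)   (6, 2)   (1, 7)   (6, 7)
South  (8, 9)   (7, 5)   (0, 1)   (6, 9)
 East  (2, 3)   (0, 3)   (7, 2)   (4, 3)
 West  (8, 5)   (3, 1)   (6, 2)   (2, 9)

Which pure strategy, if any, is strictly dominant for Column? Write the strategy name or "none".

none

Alpha fails to dominate Beta at East (3=3).
Beta fails to dominate Alpha at North (2<4).
Gamma fails to dominate Alpha at South (1<9).
Delta fails to dominate Alpha at South (9=9).
No single strategy dominates all the others.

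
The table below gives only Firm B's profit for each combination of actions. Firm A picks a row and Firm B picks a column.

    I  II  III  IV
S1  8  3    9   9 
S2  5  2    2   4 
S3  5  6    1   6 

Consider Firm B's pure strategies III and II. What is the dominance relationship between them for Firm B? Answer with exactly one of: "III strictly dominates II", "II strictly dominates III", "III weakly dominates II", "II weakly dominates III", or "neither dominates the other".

neither dominates the other

Compare III to II across each choice by Firm A: S1: 9>3, S2: 2=2, S3: 1<6.
III does better at S1 but worse at S3; neither strategy dominates the other.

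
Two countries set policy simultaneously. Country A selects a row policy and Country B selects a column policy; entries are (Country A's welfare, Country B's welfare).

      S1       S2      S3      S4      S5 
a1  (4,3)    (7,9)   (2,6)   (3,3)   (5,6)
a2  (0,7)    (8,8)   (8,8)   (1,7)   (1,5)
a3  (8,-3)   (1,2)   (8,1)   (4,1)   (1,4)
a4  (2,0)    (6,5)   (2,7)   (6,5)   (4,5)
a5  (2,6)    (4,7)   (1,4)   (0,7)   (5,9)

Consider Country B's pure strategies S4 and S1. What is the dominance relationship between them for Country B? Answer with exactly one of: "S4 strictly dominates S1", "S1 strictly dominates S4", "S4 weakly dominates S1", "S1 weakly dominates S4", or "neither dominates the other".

Compare S4 to S1 across each opponent action: a1: 3=3, a2: 7=7, a3: 1>-3, a4: 5>0, a5: 7>6.
S4 is at least as good everywhere and strictly better somewhere (tied only at a1, a2), so S4 weakly but not strictly dominates S1.

S4 weakly dominates S1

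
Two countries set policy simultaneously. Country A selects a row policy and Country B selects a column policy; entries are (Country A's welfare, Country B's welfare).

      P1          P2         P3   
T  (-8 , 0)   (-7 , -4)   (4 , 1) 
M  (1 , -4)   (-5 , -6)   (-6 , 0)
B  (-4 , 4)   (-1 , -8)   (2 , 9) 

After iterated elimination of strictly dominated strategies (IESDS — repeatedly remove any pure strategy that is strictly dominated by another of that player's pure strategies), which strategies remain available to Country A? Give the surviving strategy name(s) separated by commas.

T

Column P1 is eliminated: P3 beats it against every remaining row (T: 1>0, M: 0>-4, B: 9>4).
For Country A, B strictly dominates M on the remaining columns (P2: -1>-5, P3: 2>-6); eliminate M.
For Country B, P3 strictly dominates P2 on the remaining rows (T: 1>-4, B: 9>-8); eliminate P2.
Row B is eliminated: T beats it against every remaining column (P3: 4>2).
Among the remaining strategies, none is strictly dominated by another pure strategy of the same player, so the elimination stops.
Surviving strategies — Country A: {T}; Country B: {P3}.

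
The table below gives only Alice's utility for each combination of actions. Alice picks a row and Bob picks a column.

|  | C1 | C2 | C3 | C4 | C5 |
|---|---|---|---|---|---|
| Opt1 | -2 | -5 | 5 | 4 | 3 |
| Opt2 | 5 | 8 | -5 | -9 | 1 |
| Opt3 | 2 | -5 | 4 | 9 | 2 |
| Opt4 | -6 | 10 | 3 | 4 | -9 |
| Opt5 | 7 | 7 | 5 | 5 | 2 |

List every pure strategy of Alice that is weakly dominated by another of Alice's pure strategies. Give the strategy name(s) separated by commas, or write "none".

Nothing dominates Opt1: Opt2 at C3 (5>-5); Opt3 at C3 (5>4); Opt4 at C1 (-2>-6); Opt5 at C5 (3>2).
Nothing dominates Opt2: Opt1 at C1 (5>-2); Opt3 at C1 (5>2); Opt4 at C1 (5>-6); Opt5 at C2 (8>7).
Opt3: no other strategy beats it everywhere (Opt1 at C1 (2>-2); Opt2 at C3 (4>-5); Opt4 at C1 (2>-6); Opt5 at C4 (9>5)).
Opt4: no other strategy beats it everywhere (Opt1 at C2 (10>-5); Opt2 at C2 (10>8); Opt3 at C2 (10>-5); Opt5 at C2 (10>7)).
Nothing dominates Opt5: Opt1 at C1 (7>-2); Opt2 at C1 (7>5); Opt3 at C1 (7>2); Opt4 at C1 (7>-6).

none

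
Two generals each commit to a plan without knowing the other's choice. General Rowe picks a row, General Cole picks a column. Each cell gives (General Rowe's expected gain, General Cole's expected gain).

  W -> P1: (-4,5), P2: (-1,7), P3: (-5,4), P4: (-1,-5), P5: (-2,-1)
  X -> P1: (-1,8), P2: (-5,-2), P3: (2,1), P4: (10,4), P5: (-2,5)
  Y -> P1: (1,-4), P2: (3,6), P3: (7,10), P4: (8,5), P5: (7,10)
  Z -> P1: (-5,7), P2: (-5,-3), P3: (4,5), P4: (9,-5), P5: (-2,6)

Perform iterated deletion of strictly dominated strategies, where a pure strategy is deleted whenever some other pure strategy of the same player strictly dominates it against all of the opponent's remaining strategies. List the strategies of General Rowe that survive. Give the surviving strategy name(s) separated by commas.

Y

General Rowe's strategy W is strictly dominated by Y (P1: 1>-4, P2: 3>-1, P3: 7>-5, P4: 8>-1, P5: 7>-2) and is removed.
For General Cole, P3 strictly dominates P2 on the remaining rows (X: 1>-2, Y: 10>6, Z: 5>-3); eliminate P2.
General Cole's strategy P4 is strictly dominated by P5 (X: 5>4, Y: 10>5, Z: 6>-5) and is removed.
General Rowe's strategy X is strictly dominated by Y (P1: 1>-1, P3: 7>2, P5: 7>-2) and is removed.
Row Z is eliminated: Y beats it against every remaining column (P1: 1>-5, P3: 7>4, P5: 7>-2).
General Cole's strategy P1 is strictly dominated by P3 (Y: 10>-4) and is removed.
Among the remaining strategies, none is strictly dominated by another pure strategy of the same player, so the elimination stops.
Surviving strategies — General Rowe: {Y}; General Cole: {P3, P5}.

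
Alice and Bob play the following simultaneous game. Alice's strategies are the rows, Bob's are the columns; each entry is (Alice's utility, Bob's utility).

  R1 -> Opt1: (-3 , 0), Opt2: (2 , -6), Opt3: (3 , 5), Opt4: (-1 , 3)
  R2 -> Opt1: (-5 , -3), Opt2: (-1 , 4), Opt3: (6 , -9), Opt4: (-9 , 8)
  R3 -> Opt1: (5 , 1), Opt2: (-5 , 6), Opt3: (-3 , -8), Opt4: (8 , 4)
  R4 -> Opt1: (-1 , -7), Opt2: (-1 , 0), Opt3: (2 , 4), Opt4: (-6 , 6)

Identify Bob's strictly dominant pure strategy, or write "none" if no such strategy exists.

Opt1 fails to dominate Opt2 at R2 (-3<4).
Opt2 fails to dominate Opt1 at R1 (-6<0).
Opt3 fails to dominate Opt1 at R2 (-9<-3).
Opt4 fails to dominate Opt2 at R3 (4<6).
No single strategy dominates all the others.

none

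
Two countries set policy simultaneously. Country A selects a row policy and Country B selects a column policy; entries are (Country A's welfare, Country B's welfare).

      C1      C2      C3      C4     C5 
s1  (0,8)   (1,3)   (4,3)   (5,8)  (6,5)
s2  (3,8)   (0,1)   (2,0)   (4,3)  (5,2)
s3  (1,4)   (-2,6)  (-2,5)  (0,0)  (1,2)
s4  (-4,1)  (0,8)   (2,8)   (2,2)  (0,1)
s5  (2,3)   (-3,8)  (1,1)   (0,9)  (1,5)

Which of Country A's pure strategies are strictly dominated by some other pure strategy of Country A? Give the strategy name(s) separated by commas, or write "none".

s1 is not dominated — it holds its own against s2 at C2 (1>0); s3 at C2 (1>-2); s4 at C1 (0>-4); s5 at C2 (1>-3).
s2: no other strategy beats it everywhere (s1 at C1 (3>0); s3 at C1 (3>1); s4 at C1 (3>-4); s5 at C1 (3>2)).
s3 is strictly dominated by s2 (C1: 3>1, C2: 0>-2, C3: 2>-2, C4: 4>0, C5: 5>1).
s4: dominated, since s1 does at least as well everywhere (C1: 0>-4, C2: 1>0, C3: 4>2, C4: 5>2, C5: 6>0).
s5 is strictly dominated by s2 (C1: 3>2, C2: 0>-3, C3: 2>1, C4: 4>0, C5: 5>1).

s3, s4, s5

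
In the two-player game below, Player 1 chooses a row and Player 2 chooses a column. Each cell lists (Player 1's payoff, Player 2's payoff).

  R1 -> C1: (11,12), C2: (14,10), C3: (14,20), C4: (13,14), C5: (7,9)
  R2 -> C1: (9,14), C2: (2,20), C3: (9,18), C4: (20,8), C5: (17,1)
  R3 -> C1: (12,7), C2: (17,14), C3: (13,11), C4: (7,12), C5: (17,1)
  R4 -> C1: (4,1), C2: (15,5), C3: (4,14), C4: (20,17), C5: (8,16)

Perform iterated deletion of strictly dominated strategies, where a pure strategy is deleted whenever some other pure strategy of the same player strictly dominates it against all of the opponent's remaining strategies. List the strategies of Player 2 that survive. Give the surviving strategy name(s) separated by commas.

C2, C3, C4

For Player 2, C3 strictly dominates C1 on the remaining rows (R1: 20>12, R2: 18>14, R3: 11>7, R4: 14>1); eliminate C1.
For Player 2, C4 strictly dominates C5 on the remaining rows (R1: 14>9, R2: 8>1, R3: 12>1, R4: 17>16); eliminate C5.
Among the remaining strategies, none is strictly dominated by another pure strategy of the same player, so the elimination stops.
Surviving strategies — Player 1: {R1, R2, R3, R4}; Player 2: {C2, C3, C4}.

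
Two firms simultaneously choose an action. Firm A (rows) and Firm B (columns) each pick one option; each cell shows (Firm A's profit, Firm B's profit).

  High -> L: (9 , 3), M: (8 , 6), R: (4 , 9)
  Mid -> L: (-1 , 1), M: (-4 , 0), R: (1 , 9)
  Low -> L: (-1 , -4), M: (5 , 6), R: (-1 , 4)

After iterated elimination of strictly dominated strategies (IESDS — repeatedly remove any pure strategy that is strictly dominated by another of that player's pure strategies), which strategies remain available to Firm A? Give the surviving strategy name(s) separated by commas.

Row Mid is eliminated: High beats it against every remaining column (L: 9>-1, M: 8>-4, R: 4>1).
Row Low is eliminated: High beats it against every remaining column (L: 9>-1, M: 8>5, R: 4>-1).
Firm B's strategy L is strictly dominated by M (High: 6>3) and is removed.
Firm B's strategy M is strictly dominated by R (High: 9>6) and is removed.
Among the remaining strategies, none is strictly dominated by another pure strategy of the same player, so the elimination stops.
Surviving strategies — Firm A: {High}; Firm B: {R}.

High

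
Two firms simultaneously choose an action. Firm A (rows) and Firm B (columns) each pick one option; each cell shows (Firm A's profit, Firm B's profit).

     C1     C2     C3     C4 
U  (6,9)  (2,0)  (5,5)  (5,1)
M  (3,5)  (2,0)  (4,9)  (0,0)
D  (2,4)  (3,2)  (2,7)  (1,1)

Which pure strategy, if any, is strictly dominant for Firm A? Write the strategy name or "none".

U fails to dominate M at C2 (2=2).
M fails to dominate U at C1 (3<6).
D fails to dominate U at C1 (2<6).
No single strategy dominates all the others.

none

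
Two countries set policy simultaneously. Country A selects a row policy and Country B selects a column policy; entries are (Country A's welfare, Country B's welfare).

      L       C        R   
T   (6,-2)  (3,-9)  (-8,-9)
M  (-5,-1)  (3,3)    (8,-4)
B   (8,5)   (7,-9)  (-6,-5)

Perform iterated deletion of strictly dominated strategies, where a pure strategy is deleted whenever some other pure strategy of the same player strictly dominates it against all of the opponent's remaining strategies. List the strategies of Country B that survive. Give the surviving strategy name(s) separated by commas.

L

Country A's strategy T is strictly dominated by B (L: 8>6, C: 7>3, R: -6>-8) and is removed.
Country B's strategy R is strictly dominated by L (M: -1>-4, B: 5>-5) and is removed.
Country A's strategy M is strictly dominated by B (L: 8>-5, C: 7>3) and is removed.
Country B's strategy C is strictly dominated by L (B: 5>-9) and is removed.
Among the remaining strategies, none is strictly dominated by another pure strategy of the same player, so the elimination stops.
Surviving strategies — Country A: {B}; Country B: {L}.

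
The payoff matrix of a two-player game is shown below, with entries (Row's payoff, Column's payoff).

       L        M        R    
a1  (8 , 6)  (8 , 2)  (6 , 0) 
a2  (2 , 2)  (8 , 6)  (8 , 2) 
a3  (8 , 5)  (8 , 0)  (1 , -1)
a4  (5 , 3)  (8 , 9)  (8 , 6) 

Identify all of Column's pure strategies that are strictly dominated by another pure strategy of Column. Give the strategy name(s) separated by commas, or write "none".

Nothing dominates L: M at a1 (6>2); R at a1 (6>0).
Nothing dominates M: L at a2 (6>2); R at a1 (2>0).
M strictly dominates R — a1: 2>0, a2: 6>2, a3: 0>-1, a4: 9>6.

R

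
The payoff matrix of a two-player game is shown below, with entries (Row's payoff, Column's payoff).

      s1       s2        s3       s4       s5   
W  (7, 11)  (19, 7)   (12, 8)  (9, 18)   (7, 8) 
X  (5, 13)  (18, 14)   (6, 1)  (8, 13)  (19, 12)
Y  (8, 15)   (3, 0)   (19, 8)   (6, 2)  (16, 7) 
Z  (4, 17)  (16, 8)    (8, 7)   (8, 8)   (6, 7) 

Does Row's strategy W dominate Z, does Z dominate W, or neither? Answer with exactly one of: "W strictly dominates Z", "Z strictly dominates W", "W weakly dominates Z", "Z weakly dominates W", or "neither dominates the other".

Compare W to Z across each opponent action: s1: 7>4, s2: 19>16, s3: 12>8, s4: 9>8, s5: 7>6.
Every comparison favours W, so W strictly dominates Z.

W strictly dominates Z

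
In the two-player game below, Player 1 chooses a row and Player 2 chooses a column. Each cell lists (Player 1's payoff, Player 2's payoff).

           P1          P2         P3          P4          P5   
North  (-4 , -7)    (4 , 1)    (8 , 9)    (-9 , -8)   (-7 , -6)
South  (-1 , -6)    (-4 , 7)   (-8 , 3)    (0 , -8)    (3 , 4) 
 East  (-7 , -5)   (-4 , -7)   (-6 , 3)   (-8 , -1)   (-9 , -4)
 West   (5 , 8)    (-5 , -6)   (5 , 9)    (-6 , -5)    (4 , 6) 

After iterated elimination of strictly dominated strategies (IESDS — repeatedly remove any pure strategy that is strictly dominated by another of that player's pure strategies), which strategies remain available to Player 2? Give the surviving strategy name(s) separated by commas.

For Player 2, P3 strictly dominates P1 on the remaining rows (North: 9>-7, South: 3>-6, East: 3>-5, West: 9>8); eliminate P1.
Column P4 is eliminated: P3 beats it against every remaining row (North: 9>-8, South: 3>-8, East: 3>-1, West: 9>-5).
For Player 1, North strictly dominates East on the remaining columns (P2: 4>-4, P3: 8>-6, P5: -7>-9); eliminate East.
Among the remaining strategies, none is strictly dominated by another pure strategy of the same player, so the elimination stops.
Surviving strategies — Player 1: {North, South, West}; Player 2: {P2, P3, P5}.

P2, P3, P5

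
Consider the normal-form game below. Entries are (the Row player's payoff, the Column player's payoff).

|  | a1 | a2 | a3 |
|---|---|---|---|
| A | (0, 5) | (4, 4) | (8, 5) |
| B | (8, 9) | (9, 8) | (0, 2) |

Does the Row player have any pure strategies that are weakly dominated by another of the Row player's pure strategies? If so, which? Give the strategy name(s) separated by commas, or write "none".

none

Nothing dominates A: B at a3 (8>0).
B: no other strategy beats it everywhere (A at a1 (8>0)).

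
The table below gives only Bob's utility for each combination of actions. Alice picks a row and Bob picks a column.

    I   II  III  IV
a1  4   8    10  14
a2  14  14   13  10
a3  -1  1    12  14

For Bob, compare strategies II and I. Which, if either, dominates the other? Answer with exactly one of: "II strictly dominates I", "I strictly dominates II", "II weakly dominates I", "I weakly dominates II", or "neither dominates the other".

II weakly dominates I

II's payoffs vs I's, by Alice's action — a1: 8>4, a2: 14=14, a3: 1>-1.
II is at least as good everywhere and strictly better somewhere (tied only at a2), so II weakly but not strictly dominates I.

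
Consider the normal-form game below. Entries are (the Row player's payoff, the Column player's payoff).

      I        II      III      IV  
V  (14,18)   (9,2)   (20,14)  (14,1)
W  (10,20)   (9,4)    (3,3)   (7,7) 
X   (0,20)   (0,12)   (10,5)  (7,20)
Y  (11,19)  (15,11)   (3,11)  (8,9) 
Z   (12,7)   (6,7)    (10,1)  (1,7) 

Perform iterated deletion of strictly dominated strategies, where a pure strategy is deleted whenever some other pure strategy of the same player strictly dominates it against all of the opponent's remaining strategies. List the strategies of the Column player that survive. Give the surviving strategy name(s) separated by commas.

I

Row X is eliminated: V beats it against every remaining column (I: 14>0, II: 9>0, III: 20>10, IV: 14>7).
The Row player's strategy Z is strictly dominated by V (I: 14>12, II: 9>6, III: 20>10, IV: 14>1) and is removed.
For the Column player, I strictly dominates II on the remaining rows (V: 18>2, W: 20>4, Y: 19>11); eliminate II.
Row W is eliminated: V beats it against every remaining column (I: 14>10, III: 20>3, IV: 14>7).
Row Y is eliminated: V beats it against every remaining column (I: 14>11, III: 20>3, IV: 14>8).
The Column player's strategy III is strictly dominated by I (V: 18>14) and is removed.
For the Column player, I strictly dominates IV on the remaining rows (V: 18>1); eliminate IV.
Among the remaining strategies, none is strictly dominated by another pure strategy of the same player, so the elimination stops.
Surviving strategies — the Row player: {V}; the Column player: {I}.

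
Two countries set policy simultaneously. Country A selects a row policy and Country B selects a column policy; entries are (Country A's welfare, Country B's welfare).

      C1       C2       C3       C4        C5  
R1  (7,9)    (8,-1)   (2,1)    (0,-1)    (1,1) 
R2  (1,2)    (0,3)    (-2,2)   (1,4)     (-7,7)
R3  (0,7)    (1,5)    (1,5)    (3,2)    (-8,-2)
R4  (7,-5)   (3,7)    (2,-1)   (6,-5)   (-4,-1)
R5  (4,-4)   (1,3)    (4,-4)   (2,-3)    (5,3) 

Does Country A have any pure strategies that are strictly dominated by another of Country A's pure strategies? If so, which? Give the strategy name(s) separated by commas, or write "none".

R2, R3

R1 is not dominated — it holds its own against R2 at C1 (7>1); R3 at C1 (7>0); R4 at C1 (7=7); R5 at C1 (7>4).
R4 strictly dominates R2 — C1: 7>1, C2: 3>0, C3: 2>-2, C4: 6>1, C5: -4>-7.
R4 strictly dominates R3 — C1: 7>0, C2: 3>1, C3: 2>1, C4: 6>3, C5: -4>-8.
R4: no other strategy beats it everywhere (R1 at C1 (7=7); R2 at C1 (7>1); R3 at C1 (7>0); R5 at C1 (7>4)).
R5: no other strategy beats it everywhere (R1 at C3 (4>2); R2 at C1 (4>1); R3 at C1 (4>0); R4 at C3 (4>2)).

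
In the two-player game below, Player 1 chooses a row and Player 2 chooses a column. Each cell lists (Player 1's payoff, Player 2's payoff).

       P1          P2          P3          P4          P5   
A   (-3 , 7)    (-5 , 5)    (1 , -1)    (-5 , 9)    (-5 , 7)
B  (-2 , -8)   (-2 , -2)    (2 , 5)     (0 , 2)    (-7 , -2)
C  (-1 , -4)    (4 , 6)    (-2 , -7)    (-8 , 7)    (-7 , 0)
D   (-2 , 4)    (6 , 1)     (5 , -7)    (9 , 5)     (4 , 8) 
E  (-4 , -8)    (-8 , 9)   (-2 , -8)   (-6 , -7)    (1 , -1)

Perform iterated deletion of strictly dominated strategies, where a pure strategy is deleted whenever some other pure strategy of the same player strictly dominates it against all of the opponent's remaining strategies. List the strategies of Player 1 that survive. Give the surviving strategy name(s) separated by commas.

Row A is eliminated: D beats it against every remaining column (P1: -2>-3, P2: 6>-5, P3: 5>1, P4: 9>-5, P5: 4>-5).
Player 1's strategy E is strictly dominated by D (P1: -2>-4, P2: 6>-8, P3: 5>-2, P4: 9>-6, P5: 4>1) and is removed.
For Player 2, P4 strictly dominates P1 on the remaining rows (B: 2>-8, C: 7>-4, D: 5>4); eliminate P1.
Row B is eliminated: D beats it against every remaining column (P2: 6>-2, P3: 5>2, P4: 9>0, P5: 4>-7).
Row C is eliminated: D beats it against every remaining column (P2: 6>4, P3: 5>-2, P4: 9>-8, P5: 4>-7).
Player 2's strategy P2 is strictly dominated by P4 (D: 5>1) and is removed.
Player 2's strategy P3 is strictly dominated by P4 (D: 5>-7) and is removed.
Column P4 is eliminated: P5 beats it against every remaining row (D: 8>5).
Among the remaining strategies, none is strictly dominated by another pure strategy of the same player, so the elimination stops.
Surviving strategies — Player 1: {D}; Player 2: {P5}.

D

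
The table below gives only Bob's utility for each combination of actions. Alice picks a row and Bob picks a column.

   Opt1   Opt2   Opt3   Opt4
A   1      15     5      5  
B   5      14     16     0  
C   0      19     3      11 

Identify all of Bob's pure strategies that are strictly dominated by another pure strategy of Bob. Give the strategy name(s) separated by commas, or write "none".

Opt1: dominated, since Opt2 does at least as well everywhere (A: 15>1, B: 14>5, C: 19>0).
Nothing dominates Opt2: Opt1 at A (15>1); Opt3 at A (15>5); Opt4 at A (15>5).
Opt3: no other strategy beats it everywhere (Opt1 at A (5>1); Opt2 at B (16>14); Opt4 at A (5=5)).
Opt4: dominated, since Opt2 does at least as well everywhere (A: 15>5, B: 14>0, C: 19>11).

Opt1, Opt4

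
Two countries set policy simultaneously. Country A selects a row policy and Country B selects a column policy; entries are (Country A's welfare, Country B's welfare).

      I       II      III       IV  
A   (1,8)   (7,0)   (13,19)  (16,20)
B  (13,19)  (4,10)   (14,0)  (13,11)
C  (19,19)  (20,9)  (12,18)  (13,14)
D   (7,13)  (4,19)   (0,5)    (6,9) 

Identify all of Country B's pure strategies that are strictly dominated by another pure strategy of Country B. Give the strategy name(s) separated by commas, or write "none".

none

I is not dominated — it holds its own against II at A (8>0); III at B (19>0); IV at B (19>11).
II is not dominated — it holds its own against I at D (19>13); III at B (10>0); IV at D (19>9).
III is not dominated — it holds its own against I at A (19>8); II at A (19>0); IV at C (18>14).
Nothing dominates IV: I at A (20>8); II at A (20>0); III at A (20>19).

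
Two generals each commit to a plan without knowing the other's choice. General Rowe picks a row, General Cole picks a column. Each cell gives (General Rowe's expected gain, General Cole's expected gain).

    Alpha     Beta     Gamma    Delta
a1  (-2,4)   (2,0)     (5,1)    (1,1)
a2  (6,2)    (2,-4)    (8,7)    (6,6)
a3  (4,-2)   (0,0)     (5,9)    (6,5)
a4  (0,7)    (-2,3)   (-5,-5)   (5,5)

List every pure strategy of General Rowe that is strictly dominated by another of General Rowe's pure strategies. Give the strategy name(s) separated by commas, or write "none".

a1: no other strategy beats it everywhere (a2 at Beta (2=2); a3 at Beta (2>0); a4 at Beta (2>-2)).
a2: no other strategy beats it everywhere (a1 at Alpha (6>-2); a3 at Alpha (6>4); a4 at Alpha (6>0)).
Nothing dominates a3: a1 at Alpha (4>-2); a2 at Delta (6=6); a4 at Alpha (4>0).
a4 is strictly dominated by a2 (Alpha: 6>0, Beta: 2>-2, Gamma: 8>-5, Delta: 6>5).

a4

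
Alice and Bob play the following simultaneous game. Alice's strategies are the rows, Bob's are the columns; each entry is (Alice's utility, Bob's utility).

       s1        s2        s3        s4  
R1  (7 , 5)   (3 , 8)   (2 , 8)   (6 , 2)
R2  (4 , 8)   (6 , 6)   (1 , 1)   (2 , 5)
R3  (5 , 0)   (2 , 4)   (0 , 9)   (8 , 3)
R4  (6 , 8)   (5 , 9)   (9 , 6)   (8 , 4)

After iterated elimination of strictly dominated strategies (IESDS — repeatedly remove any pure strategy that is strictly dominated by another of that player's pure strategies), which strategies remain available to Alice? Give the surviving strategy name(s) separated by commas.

R1, R2, R4

For Bob, s2 strictly dominates s4 on the remaining rows (R1: 8>2, R2: 6>5, R3: 4>3, R4: 9>4); eliminate s4.
For Alice, R1 strictly dominates R3 on the remaining columns (s1: 7>5, s2: 3>2, s3: 2>0); eliminate R3.
Among the remaining strategies, none is strictly dominated by another pure strategy of the same player, so the elimination stops.
Surviving strategies — Alice: {R1, R2, R4}; Bob: {s1, s2, s3}.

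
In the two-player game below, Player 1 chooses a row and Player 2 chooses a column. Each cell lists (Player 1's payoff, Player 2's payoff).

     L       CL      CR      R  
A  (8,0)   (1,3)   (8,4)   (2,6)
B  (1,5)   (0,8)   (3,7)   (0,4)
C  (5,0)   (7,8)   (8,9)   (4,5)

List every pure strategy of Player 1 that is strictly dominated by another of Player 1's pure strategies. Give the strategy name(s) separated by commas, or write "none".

B

Nothing dominates A: B at L (8>1); C at L (8>5).
B is strictly dominated by A (L: 8>1, CL: 1>0, CR: 8>3, R: 2>0).
C is not dominated — it holds its own against A at CL (7>1); B at L (5>1).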